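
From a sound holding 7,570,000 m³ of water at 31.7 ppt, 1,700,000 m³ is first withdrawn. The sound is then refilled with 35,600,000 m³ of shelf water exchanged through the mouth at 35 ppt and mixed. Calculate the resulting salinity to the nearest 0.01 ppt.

34.53 ppt

Remaining after removal: 5,870,000 m³ at 31.7 ppt (salt = 186,079,000)
After addition: salt = 186,079,000 + 35,600,000×35 = 1,432,079,000; volume = 41,470,000 m³
S = 1,432,079,000 / 41,470,000 = 34.5329 ppt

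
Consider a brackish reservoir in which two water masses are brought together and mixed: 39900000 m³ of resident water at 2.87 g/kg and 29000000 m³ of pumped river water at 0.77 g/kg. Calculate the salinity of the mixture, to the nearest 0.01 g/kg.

1.99 g/kg

Weighted by volume,
salt = 39,900,000×2.87 + 29,000,000×0.77 = 114,513,000 + 22,330,000 = 136,843,000
volume = 39,900,000 + 29,000,000 = 68,900,000 m³
S = 136,843,000 / 68,900,000 = 1.9861 g/kg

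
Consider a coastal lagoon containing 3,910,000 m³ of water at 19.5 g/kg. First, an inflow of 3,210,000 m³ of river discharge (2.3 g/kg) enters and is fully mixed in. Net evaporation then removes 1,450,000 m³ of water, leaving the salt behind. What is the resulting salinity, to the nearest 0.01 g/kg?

After mixing: salt = 3,910,000×19.5 + 3,210,000×2.3 = 83,628,000; volume = 7,120,000 m³
After evaporation: salt unchanged = 83,628,000; volume = 7,120,000 − 1,450,000 = 5,670,000 m³
S = 83,628,000 / 5,670,000 = 14.7492 g/kg

14.75 g/kg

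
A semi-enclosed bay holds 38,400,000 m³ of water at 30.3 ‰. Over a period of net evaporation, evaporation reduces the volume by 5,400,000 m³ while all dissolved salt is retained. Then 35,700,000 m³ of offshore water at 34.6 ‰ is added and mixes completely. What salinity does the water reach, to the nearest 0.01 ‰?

After evaporation: salt = 38,400,000×30.3 = 1,163,520,000; volume = 38,400,000 − 5,400,000 = 33,000,000 m³
After mixing: salt = 1,163,520,000 + 35,700,000×34.6 = 2,398,740,000; volume = 33,000,000 + 35,700,000 = 68,700,000 m³
S = 2,398,740,000 / 68,700,000 = 34.9162 ‰

34.92 ‰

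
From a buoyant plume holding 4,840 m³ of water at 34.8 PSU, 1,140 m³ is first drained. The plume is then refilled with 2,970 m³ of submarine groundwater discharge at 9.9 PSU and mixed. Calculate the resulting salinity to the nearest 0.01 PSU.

23.71 PSU

Remaining after removal: 3,700 m³ at 34.8 PSU (salt = 128,760)
After addition: salt = 128,760 + 2,970×9.9 = 158,163; volume = 6,670 m³
S = 158,163 / 6,670 = 23.7126 PSU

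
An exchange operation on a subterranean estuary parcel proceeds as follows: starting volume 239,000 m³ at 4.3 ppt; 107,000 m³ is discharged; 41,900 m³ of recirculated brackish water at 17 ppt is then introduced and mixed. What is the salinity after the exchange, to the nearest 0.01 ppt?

Remaining after removal: 132,000 m³ at 4.3 ppt (salt = 567,600)
After addition: salt = 567,600 + 41,900×17 = 1,279,900; volume = 173,900 m³
S = 1,279,900 / 173,900 = 7.36 ppt

7.36 ppt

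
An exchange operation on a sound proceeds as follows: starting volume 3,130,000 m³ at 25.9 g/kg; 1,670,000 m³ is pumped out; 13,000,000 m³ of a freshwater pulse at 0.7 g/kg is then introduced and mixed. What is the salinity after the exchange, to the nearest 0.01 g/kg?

3.24 g/kg

Remaining after removal: 1,460,000 m³ at 25.9 g/kg (salt = 37,814,000)
After addition: salt = 37,814,000 + 13,000,000×0.7 = 46,914,000; volume = 14,460,000 m³
S = 46,914,000 / 14,460,000 = 3.2444 g/kg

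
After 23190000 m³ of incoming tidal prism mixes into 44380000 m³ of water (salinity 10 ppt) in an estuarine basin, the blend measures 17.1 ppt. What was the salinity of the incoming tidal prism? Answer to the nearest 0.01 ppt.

30.69 ppt

Salt balance: 44,380,000×10 + 23,190,000×S = 67,570,000×17.1
443,800,000 + 23,190,000·S = 1,155,447,000
S = (1,155,447,000 − 443,800,000) / 23,190,000 = 30.6877 ppt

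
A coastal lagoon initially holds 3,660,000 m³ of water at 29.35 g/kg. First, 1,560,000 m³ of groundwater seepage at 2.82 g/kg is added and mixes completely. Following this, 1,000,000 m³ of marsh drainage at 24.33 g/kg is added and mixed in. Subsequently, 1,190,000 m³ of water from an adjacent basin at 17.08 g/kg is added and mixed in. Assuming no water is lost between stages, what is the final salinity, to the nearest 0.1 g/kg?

21.1 g/kg

Weighted by volume,
Initial salt = 3,660,000×29.35 = 107,421,000
After stage 1: salt = 107,421,000 + 1,560,000×2.82 = 111,820,200; volume = 5,220,000 m³; S = 21.421 g/kg
After stage 2: salt = 111,820,200 + 1,000,000×24.33 = 136,150,200; volume = 6,220,000 m³; S = 21.889 g/kg
After stage 3: salt = 136,150,200 + 1,190,000×17.08 = 156,475,400; volume = 7,410,000 m³
S = 156,475,400 / 7,410,000 = 21.1168 g/kg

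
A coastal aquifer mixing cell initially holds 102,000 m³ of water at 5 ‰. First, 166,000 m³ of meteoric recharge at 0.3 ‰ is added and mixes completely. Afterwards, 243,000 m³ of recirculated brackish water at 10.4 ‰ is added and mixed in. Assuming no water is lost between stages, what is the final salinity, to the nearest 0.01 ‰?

6.04 ‰

Total salt / total volume:
Initial salt = 102,000×5 = 510,000
After stage 1: salt = 510,000 + 166,000×0.3 = 559,800; volume = 268,000 m³; S = 2.089 ‰
After stage 2: salt = 559,800 + 243,000×10.4 = 3,087,000; volume = 511,000 m³
S = 3,087,000 / 511,000 = 6.0411 ‰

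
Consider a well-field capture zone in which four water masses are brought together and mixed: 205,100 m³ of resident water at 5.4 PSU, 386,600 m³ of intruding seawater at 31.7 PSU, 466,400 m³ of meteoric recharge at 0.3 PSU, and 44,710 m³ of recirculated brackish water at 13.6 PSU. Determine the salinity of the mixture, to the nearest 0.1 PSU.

12.8 PSU

Salt balance:
salt = 205,100×5.4 + 386,600×31.7 + 466,400×0.3 + 44,710×13.6 = 1,107,540 + 12,255,220 + 139,920 + 608,056 = 14,110,736
volume = 205,100 + 386,600 + 466,400 + 44,710 = 1,102,810 m³
S = 14,110,736 / 1,102,810 = 12.795 PSU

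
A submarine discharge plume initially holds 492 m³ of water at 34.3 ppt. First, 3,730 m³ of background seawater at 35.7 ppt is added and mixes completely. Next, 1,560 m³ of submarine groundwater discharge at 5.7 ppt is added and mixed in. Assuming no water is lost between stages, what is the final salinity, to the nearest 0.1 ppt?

Weighted by volume,
Initial salt = 492×34.3 = 16,875.6
After stage 1: salt = 16,875.6 + 3,730×35.7 = 150,036.6; volume = 4,222 m³; S = 35.537 ppt
After stage 2: salt = 150,036.6 + 1,560×5.7 = 158,928.6; volume = 5,782 m³
S = 158,928.6 / 5,782 = 27.4868 ppt

27.5 ppt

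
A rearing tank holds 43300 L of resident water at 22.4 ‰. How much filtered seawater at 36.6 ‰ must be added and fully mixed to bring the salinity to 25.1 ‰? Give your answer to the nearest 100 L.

10200 L

Salt balance: 43,300×22.4 + V×36.6 = (43,300+V)×25.1
969,920 + 36.6V = 1,086,830 + 25.1V
116,910 = 11.5V
V = 10,166.09 L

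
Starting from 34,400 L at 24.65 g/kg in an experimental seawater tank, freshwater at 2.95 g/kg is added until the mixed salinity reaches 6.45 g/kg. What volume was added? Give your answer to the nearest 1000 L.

Salt balance: 34,400×24.65 + V×2.95 = (34,400+V)×6.45
847,960 + 2.95V = 221,880 + 6.45V
626,080 = 3.5V
V = 178,880 L

179000 L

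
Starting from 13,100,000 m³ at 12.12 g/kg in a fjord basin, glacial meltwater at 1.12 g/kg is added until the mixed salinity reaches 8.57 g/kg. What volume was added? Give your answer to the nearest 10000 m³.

6240000 m³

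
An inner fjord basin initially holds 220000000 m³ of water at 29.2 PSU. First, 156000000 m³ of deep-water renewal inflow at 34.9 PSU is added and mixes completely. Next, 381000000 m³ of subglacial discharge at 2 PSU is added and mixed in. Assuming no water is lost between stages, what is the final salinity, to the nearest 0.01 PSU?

Weighted by volume,
Initial salt = 220,000,000×29.2 = 6,424,000,000
After stage 1: salt = 6,424,000,000 + 156,000,000×34.9 = 11,868,400,000; volume = 376,000,000 m³; S = 31.565 PSU
After stage 2: salt = 11,868,400,000 + 381,000,000×2 = 12,630,400,000; volume = 757,000,000 m³
S = 12,630,400,000 / 757,000,000 = 16.6848 PSU

16.68 PSU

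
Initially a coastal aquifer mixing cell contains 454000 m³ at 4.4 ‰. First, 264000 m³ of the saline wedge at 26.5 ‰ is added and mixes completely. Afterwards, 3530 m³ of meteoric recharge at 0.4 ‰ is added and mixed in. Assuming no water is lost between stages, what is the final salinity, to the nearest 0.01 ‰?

12.47 ‰

Conserving salt mass:
Initial salt = 454,000×4.4 = 1,997,600
After stage 1: salt = 1,997,600 + 264,000×26.5 = 8,993,600; volume = 718,000 m³; S = 12.526 ‰
After stage 2: salt = 8,993,600 + 3,530×0.4 = 8,995,012; volume = 721,530 m³
S = 8,995,012 / 721,530 = 12.4666 ‰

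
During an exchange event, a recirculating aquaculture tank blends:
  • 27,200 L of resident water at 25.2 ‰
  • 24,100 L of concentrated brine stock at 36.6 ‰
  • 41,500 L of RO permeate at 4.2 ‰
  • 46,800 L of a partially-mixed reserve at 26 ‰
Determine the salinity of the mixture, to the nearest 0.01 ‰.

21.19 ‰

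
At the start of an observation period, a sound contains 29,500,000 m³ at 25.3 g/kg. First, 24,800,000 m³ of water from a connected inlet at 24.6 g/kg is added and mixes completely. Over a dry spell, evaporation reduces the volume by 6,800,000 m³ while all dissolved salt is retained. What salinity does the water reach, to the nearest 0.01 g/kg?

28.56 g/kg

After mixing: salt = 29,500,000×25.3 + 24,800,000×24.6 = 1,356,430,000; volume = 54,300,000 m³
After evaporation: salt unchanged = 1,356,430,000; volume = 54,300,000 − 6,800,000 = 47,500,000 m³
S = 1,356,430,000 / 47,500,000 = 28.5564 g/kg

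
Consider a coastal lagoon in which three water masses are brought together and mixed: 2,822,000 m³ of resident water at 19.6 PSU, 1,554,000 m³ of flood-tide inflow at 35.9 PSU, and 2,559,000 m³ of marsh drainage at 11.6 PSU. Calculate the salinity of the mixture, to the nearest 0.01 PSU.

20.30 PSU

Conserving salt mass:
salt = 2,822,000×19.6 + 1,554,000×35.9 + 2,559,000×11.6 = 55,311,200 + 55,788,600 + 29,684,400 = 140,784,200
volume = 2,822,000 + 1,554,000 + 2,559,000 = 6,935,000 m³
S = 140,784,200 / 6,935,000 = 20.3005 PSU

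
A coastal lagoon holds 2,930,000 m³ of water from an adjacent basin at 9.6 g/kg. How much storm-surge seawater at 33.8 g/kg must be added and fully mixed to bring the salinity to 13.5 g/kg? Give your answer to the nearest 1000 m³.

563000 m³

Salt balance: 2,930,000×9.6 + V×33.8 = (2,930,000+V)×13.5
28,128,000 + 33.8V = 39,555,000 + 13.5V
11,427,000 = 20.3V
V = 562,906.4 m³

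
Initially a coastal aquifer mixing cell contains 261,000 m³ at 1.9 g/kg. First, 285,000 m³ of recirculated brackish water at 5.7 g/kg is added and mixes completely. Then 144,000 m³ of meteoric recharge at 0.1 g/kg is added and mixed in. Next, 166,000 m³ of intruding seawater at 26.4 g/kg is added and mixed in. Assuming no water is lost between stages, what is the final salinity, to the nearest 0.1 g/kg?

Conserving salt mass:
Initial salt = 261,000×1.9 = 495,900
After stage 1: salt = 495,900 + 285,000×5.7 = 2,120,400; volume = 546,000 m³; S = 3.884 g/kg
After stage 2: salt = 2,120,400 + 144,000×0.1 = 2,134,800; volume = 690,000 m³; S = 3.094 g/kg
After stage 3: salt = 2,134,800 + 166,000×26.4 = 6,517,200; volume = 856,000 m³
S = 6,517,200 / 856,000 = 7.6136 g/kg

7.6 g/kg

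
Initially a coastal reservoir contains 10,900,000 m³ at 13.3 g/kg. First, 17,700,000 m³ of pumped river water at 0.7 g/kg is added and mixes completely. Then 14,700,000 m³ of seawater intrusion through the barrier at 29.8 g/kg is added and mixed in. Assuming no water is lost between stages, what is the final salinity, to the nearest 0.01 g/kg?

13.75 g/kg

By conservation of dissolved salt,
Initial salt = 10,900,000×13.3 = 144,970,000
After stage 1: salt = 144,970,000 + 17,700,000×0.7 = 157,360,000; volume = 28,600,000 m³; S = 5.502 g/kg
After stage 2: salt = 157,360,000 + 14,700,000×29.8 = 595,420,000; volume = 43,300,000 m³
S = 595,420,000 / 43,300,000 = 13.751 g/kg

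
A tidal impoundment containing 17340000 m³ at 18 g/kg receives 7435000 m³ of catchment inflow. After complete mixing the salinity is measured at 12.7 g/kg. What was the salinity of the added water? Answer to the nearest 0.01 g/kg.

0.34 g/kg

Salt balance: 17,340,000×18 + 7,435,000×S = 24,775,000×12.7
312,120,000 + 7,435,000·S = 314,642,500
S = (314,642,500 − 312,120,000) / 7,435,000 = 0.3393 g/kg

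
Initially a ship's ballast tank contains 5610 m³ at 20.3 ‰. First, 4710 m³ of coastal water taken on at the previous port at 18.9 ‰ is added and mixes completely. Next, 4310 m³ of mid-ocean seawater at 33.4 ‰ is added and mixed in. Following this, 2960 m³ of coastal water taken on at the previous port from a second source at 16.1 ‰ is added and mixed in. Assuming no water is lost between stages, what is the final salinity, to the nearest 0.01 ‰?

22.43 ‰

Weighted by volume,
Initial salt = 5,610×20.3 = 113,883
After stage 1: salt = 113,883 + 4,710×18.9 = 202,902; volume = 10,320 m³; S = 19.661 ‰
After stage 2: salt = 202,902 + 4,310×33.4 = 346,856; volume = 14,630 m³; S = 23.709 ‰
After stage 3: salt = 346,856 + 2,960×16.1 = 394,512; volume = 17,590 m³
S = 394,512 / 17,590 = 22.4282 ‰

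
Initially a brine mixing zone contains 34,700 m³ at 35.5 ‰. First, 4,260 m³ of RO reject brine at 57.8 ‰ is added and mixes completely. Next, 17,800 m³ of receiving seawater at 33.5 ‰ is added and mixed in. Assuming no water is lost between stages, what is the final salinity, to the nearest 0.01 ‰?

36.55 ‰

Salt balance:
Initial salt = 34,700×35.5 = 1,231,850
After stage 1: salt = 1,231,850 + 4,260×57.8 = 1,478,078; volume = 38,960 m³; S = 37.938 ‰
After stage 2: salt = 1,478,078 + 17,800×33.5 = 2,074,378; volume = 56,760 m³
S = 2,074,378 / 56,760 = 36.5465 ‰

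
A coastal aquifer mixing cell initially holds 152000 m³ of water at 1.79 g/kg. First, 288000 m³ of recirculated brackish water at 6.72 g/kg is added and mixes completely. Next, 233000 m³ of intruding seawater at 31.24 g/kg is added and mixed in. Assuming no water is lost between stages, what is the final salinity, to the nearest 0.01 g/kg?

Weighted by volume,
Initial salt = 152,000×1.79 = 272,080
After stage 1: salt = 272,080 + 288,000×6.72 = 2,207,440; volume = 440,000 m³; S = 5.017 g/kg
After stage 2: salt = 2,207,440 + 233,000×31.24 = 9,486,360; volume = 673,000 m³
S = 9,486,360 / 673,000 = 14.0956 g/kg

14.10 g/kg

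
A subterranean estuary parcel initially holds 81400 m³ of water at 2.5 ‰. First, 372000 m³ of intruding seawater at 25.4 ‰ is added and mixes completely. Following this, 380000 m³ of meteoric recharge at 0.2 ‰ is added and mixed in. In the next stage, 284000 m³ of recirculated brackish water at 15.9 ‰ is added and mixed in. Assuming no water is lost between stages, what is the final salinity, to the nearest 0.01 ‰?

Mass of salt is conserved:
Initial salt = 81,400×2.5 = 203,500
After stage 1: salt = 203,500 + 372,000×25.4 = 9,652,300; volume = 453,400 m³; S = 21.289 ‰
After stage 2: salt = 9,652,300 + 380,000×0.2 = 9,728,300; volume = 833,400 m³; S = 11.673 ‰
After stage 3: salt = 9,728,300 + 284,000×15.9 = 14,243,900; volume = 1,117,400 m³
S = 14,243,900 / 1,117,400 = 12.7474 ‰

12.75 ‰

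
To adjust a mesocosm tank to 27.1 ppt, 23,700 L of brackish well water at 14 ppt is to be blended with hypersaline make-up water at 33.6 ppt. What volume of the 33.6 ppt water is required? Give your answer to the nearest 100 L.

47800 L

Salt balance: 23,700×14 + V×33.6 = (23,700+V)×27.1
331,800 + 33.6V = 642,270 + 27.1V
310,470 = 6.5V
V = 47,764.62 L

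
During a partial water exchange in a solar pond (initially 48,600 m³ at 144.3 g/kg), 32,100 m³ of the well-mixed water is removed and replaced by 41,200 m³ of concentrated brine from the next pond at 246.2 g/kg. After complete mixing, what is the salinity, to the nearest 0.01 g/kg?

217.06 g/kg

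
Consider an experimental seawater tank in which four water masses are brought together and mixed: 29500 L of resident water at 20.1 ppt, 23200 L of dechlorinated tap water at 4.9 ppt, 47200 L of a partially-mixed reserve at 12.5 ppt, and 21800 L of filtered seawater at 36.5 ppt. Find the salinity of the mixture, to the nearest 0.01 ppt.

17.19 ppt

By conservation of dissolved salt,
salt = 29,500×20.1 + 23,200×4.9 + 47,200×12.5 + 21,800×36.5 = 592,950 + 113,680 + 590,000 + 795,700 = 2,092,330
volume = 29,500 + 23,200 + 47,200 + 21,800 = 121,700 L
S = 2,092,330 / 121,700 = 17.1925 ppt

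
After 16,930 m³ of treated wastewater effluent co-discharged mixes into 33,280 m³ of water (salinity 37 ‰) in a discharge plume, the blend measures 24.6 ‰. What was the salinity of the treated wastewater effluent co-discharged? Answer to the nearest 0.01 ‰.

Salt balance: 33,280×37 + 16,930×S = 50,210×24.6
1,231,360 + 16,930·S = 1,235,166
S = (1,235,166 − 1,231,360) / 16,930 = 0.2248 ‰

0.22 ‰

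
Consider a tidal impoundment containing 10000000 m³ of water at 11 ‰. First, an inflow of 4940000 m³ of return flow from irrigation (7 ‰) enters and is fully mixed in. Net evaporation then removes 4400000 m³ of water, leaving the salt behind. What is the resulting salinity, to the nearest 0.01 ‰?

After mixing: salt = 10,000,000×11 + 4,940,000×7 = 144,580,000; volume = 14,940,000 m³
After evaporation: salt unchanged = 144,580,000; volume = 14,940,000 − 4,400,000 = 10,540,000 m³
S = 144,580,000 / 10,540,000 = 13.7173 ‰

13.72 ‰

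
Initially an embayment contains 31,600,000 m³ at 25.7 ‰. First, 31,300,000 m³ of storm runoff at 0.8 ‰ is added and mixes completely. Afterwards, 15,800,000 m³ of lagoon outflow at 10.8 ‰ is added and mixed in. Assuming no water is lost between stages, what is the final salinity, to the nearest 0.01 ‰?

Salt balance:
Initial salt = 31,600,000×25.7 = 812,120,000
After stage 1: salt = 812,120,000 + 31,300,000×0.8 = 837,160,000; volume = 62,900,000 m³; S = 13.309 ‰
After stage 2: salt = 837,160,000 + 15,800,000×10.8 = 1,007,800,000; volume = 78,700,000 m³
S = 1,007,800,000 / 78,700,000 = 12.8056 ‰

12.81 ‰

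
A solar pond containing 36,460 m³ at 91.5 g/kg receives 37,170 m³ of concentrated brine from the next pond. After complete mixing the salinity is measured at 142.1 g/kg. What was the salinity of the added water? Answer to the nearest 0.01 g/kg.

191.73 g/kg

Salt balance: 36,460×91.5 + 37,170×S = 73,630×142.1
3,336,090 + 37,170·S = 10,462,823
S = (10,462,823 − 3,336,090) / 37,170 = 191.7335 g/kg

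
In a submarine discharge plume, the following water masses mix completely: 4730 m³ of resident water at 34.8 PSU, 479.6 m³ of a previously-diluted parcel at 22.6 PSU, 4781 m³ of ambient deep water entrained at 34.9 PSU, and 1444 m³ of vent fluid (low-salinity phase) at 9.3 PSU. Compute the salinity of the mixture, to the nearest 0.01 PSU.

31.11 PSU

Weighted by volume,
salt = 4,730×34.8 + 479.6×22.6 + 4,781×34.9 + 1,444×9.3 = 164,604 + 10,838.96 + 166,856.9 + 13,429.2 = 355,729.06
volume = 4,730 + 479.6 + 4,781 + 1,444 = 11,434.6 m³
S = 355,729.06 / 11,434.6 = 31.1099 PSU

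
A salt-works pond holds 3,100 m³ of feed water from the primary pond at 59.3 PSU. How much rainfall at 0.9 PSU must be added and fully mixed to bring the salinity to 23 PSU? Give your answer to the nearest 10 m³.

Salt balance: 3,100×59.3 + V×0.9 = (3,100+V)×23
183,830 + 0.9V = 71,300 + 23V
112,530 = 22.1V
V = 5,091.86 m³

5090 m³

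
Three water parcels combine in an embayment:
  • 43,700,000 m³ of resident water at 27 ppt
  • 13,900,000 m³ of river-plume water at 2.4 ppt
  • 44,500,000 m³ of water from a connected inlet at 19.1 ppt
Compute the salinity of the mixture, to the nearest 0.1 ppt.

20.2 ppt

Conserving salt mass:
salt = 43,700,000×27 + 13,900,000×2.4 + 44,500,000×19.1 = 1,179,900,000 + 33,360,000 + 849,950,000 = 2,063,210,000
volume = 43,700,000 + 13,900,000 + 44,500,000 = 102,100,000 m³
S = 2,063,210,000 / 102,100,000 = 20.208 ppt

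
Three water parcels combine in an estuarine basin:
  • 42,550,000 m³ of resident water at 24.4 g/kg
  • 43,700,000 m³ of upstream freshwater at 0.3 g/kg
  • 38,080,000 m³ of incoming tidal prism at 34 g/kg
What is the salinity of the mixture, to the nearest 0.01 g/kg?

18.87 g/kg

Conserving salt mass:
salt = 42,550,000×24.4 + 43,700,000×0.3 + 38,080,000×34 = 1,038,220,000 + 13,110,000 + 1,294,720,000 = 2,346,050,000
volume = 42,550,000 + 43,700,000 + 38,080,000 = 124,330,000 m³
S = 2,346,050,000 / 124,330,000 = 18.8695 g/kg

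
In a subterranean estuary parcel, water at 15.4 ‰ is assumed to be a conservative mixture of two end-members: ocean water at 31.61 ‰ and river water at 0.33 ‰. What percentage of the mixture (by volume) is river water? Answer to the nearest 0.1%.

Let f be the freshwater fraction. Salt balance per unit volume:
f×0.33 + (1−f)×31.61 = 15.4
f = (31.61 − 15.4) / (31.61 − 0.33) = 16.21/31.28 = 0.5182

51.8%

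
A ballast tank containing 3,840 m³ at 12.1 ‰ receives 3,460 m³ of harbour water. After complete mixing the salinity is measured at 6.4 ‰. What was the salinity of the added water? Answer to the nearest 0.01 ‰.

Salt balance: 3,840×12.1 + 3,460×S = 7,300×6.4
46,464 + 3,460·S = 46,720
S = (46,720 − 46,464) / 3,460 = 0.074 ‰

0.07 ‰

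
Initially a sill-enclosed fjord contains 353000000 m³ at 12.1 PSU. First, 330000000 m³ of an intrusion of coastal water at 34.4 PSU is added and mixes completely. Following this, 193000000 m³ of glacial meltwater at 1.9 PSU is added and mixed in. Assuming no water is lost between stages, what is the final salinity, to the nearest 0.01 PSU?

18.25 PSU

Total salt / total volume:
Initial salt = 353,000,000×12.1 = 4,271,300,000
After stage 1: salt = 4,271,300,000 + 330,000,000×34.4 = 15,623,300,000; volume = 683,000,000 m³; S = 22.875 PSU
After stage 2: salt = 15,623,300,000 + 193,000,000×1.9 = 15,990,000,000; volume = 876,000,000 m³
S = 15,990,000,000 / 876,000,000 = 18.2534 PSU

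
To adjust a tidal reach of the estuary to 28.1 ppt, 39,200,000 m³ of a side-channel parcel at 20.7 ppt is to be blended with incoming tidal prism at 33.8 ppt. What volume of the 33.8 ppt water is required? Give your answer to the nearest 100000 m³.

Salt balance: 39,200,000×20.7 + V×33.8 = (39,200,000+V)×28.1
811,440,000 + 33.8V = 1,101,520,000 + 28.1V
290,080,000 = 5.7V
V = 50,891,228.07 m³

50900000 m³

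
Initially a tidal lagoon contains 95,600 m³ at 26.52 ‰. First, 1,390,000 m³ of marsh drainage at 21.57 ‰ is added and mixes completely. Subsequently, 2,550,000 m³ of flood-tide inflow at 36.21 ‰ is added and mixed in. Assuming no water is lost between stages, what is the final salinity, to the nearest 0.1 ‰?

30.9 ‰

By conservation of dissolved salt,
Initial salt = 95,600×26.52 = 2,535,312
After stage 1: salt = 2,535,312 + 1,390,000×21.57 = 32,517,612; volume = 1,485,600 m³; S = 21.889 ‰
After stage 2: salt = 32,517,612 + 2,550,000×36.21 = 124,853,112; volume = 4,035,600 m³
S = 124,853,112 / 4,035,600 = 30.9379 ‰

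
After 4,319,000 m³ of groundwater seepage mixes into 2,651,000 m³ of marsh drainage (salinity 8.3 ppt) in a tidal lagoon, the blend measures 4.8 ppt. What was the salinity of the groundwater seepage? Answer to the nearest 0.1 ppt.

2.7 ppt

Salt balance: 2,651,000×8.3 + 4,319,000×S = 6,970,000×4.8
22,003,300 + 4,319,000·S = 33,456,000
S = (33,456,000 − 22,003,300) / 4,319,000 = 2.6517 ppt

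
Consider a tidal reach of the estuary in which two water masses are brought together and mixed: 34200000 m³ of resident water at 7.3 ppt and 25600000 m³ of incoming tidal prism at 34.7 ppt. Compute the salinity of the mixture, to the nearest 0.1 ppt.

19.0 ppt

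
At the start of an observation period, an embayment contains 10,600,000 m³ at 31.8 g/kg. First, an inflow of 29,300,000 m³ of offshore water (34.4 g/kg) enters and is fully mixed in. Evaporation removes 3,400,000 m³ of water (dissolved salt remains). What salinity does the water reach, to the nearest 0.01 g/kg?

36.85 g/kg

After mixing: salt = 10,600,000×31.8 + 29,300,000×34.4 = 1,345,000,000; volume = 39,900,000 m³
After evaporation: salt unchanged = 1,345,000,000; volume = 39,900,000 − 3,400,000 = 36,500,000 m³
S = 1,345,000,000 / 36,500,000 = 36.8493 g/kg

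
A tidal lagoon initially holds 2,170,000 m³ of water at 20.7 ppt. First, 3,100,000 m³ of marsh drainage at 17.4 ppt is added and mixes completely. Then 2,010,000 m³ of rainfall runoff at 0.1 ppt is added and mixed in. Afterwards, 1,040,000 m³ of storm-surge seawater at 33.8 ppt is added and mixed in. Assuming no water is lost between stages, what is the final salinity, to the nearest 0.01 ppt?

16.13 ppt

Weighted by volume,
Initial salt = 2,170,000×20.7 = 44,919,000
After stage 1: salt = 44,919,000 + 3,100,000×17.4 = 98,859,000; volume = 5,270,000 m³; S = 18.759 ppt
After stage 2: salt = 98,859,000 + 2,010,000×0.1 = 99,060,000; volume = 7,280,000 m³; S = 13.607 ppt
After stage 3: salt = 99,060,000 + 1,040,000×33.8 = 134,212,000; volume = 8,320,000 m³
S = 134,212,000 / 8,320,000 = 16.1313 ppt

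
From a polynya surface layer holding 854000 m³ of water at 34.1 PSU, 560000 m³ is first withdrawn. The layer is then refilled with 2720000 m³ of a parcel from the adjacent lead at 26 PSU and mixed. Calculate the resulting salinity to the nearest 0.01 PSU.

26.79 PSU

Remaining after removal: 294,000 m³ at 34.1 PSU (salt = 10,025,400)
After addition: salt = 10,025,400 + 2,720,000×26 = 80,745,400; volume = 3,014,000 m³
S = 80,745,400 / 3,014,000 = 26.7901 PSU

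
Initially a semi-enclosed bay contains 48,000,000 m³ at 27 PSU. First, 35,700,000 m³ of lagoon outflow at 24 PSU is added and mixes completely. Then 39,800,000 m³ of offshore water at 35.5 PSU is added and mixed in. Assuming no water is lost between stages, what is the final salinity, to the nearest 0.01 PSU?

28.87 PSU

Conserving salt mass:
Initial salt = 48,000,000×27 = 1,296,000,000
After stage 1: salt = 1,296,000,000 + 35,700,000×24 = 2,152,800,000; volume = 83,700,000 m³; S = 25.72 PSU
After stage 2: salt = 2,152,800,000 + 39,800,000×35.5 = 3,565,700,000; volume = 123,500,000 m³
S = 3,565,700,000 / 123,500,000 = 28.8721 PSU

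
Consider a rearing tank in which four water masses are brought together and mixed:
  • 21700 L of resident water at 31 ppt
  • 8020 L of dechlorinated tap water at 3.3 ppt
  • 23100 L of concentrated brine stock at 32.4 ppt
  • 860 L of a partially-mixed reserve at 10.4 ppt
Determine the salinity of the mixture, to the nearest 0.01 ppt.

27.13 ppt

Conserving salt mass:
salt = 21,700×31 + 8,020×3.3 + 23,100×32.4 + 860×10.4 = 672,700 + 26,466 + 748,440 + 8,944 = 1,456,550
volume = 21,700 + 8,020 + 23,100 + 860 = 53,680 L
S = 1,456,550 / 53,680 = 27.1339 ppt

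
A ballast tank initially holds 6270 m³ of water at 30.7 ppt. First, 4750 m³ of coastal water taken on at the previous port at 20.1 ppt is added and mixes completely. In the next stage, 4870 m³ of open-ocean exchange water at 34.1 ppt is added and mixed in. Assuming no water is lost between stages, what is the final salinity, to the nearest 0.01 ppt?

Mass of salt is conserved:
Initial salt = 6,270×30.7 = 192,489
After stage 1: salt = 192,489 + 4,750×20.1 = 287,964; volume = 11,020 m³; S = 26.131 ppt
After stage 2: salt = 287,964 + 4,870×34.1 = 454,031; volume = 15,890 m³
S = 454,031 / 15,890 = 28.5734 ppt

28.57 ppt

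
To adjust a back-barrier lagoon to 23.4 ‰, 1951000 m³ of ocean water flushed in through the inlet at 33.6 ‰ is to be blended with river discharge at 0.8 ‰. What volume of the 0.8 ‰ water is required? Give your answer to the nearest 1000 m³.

881000 m³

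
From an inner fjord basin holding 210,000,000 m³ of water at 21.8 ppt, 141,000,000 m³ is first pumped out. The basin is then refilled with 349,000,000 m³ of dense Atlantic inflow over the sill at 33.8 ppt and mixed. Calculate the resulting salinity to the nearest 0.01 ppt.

31.82 ppt

Remaining after removal: 69,000,000 m³ at 21.8 ppt (salt = 1,504,200,000)
After addition: salt = 1,504,200,000 + 349,000,000×33.8 = 13,300,400,000; volume = 418,000,000 m³
S = 13,300,400,000 / 418,000,000 = 31.8191 ppt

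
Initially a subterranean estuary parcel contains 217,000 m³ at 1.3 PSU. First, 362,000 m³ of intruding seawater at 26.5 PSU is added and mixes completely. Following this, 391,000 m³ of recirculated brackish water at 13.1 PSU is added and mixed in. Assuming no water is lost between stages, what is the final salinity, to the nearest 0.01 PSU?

15.46 PSU

Mass of salt is conserved:
Initial salt = 217,000×1.3 = 282,100
After stage 1: salt = 282,100 + 362,000×26.5 = 9,875,100; volume = 579,000 m³; S = 17.055 PSU
After stage 2: salt = 9,875,100 + 391,000×13.1 = 14,997,200; volume = 970,000 m³
S = 14,997,200 / 970,000 = 15.461 PSU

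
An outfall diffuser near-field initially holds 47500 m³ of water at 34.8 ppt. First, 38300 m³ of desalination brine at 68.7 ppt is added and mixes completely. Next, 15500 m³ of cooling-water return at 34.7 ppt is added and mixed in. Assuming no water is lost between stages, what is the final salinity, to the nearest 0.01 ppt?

47.60 ppt

Weighted by volume,
Initial salt = 47,500×34.8 = 1,653,000
After stage 1: salt = 1,653,000 + 38,300×68.7 = 4,284,210; volume = 85,800 m³; S = 49.933 ppt
After stage 2: salt = 4,284,210 + 15,500×34.7 = 4,822,060; volume = 101,300 m³
S = 4,822,060 / 101,300 = 47.6018 ppt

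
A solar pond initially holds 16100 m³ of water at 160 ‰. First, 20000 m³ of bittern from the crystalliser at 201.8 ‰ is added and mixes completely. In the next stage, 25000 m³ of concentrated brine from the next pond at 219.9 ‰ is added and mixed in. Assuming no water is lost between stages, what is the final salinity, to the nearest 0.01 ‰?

198.19 ‰

By conservation of dissolved salt,
Initial salt = 16,100×160 = 2,576,000
After stage 1: salt = 2,576,000 + 20,000×201.8 = 6,612,000; volume = 36,100 m³; S = 183.158 ‰
After stage 2: salt = 6,612,000 + 25,000×219.9 = 12,109,500; volume = 61,100 m³
S = 12,109,500 / 61,100 = 198.1915 ‰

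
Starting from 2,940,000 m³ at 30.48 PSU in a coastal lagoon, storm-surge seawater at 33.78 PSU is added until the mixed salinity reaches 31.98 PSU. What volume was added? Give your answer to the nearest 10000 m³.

Salt balance: 2,940,000×30.48 + V×33.78 = (2,940,000+V)×31.98
89,611,200 + 33.78V = 94,021,200 + 31.98V
4,410,000 = 1.8V
V = 2,450,000 m³

2450000 m³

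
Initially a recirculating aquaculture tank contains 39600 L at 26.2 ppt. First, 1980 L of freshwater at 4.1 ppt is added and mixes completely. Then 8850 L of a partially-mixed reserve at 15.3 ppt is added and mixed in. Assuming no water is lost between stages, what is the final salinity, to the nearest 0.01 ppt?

23.42 ppt

By conservation of dissolved salt,
Initial salt = 39,600×26.2 = 1,037,520
After stage 1: salt = 1,037,520 + 1,980×4.1 = 1,045,638; volume = 41,580 L; S = 25.148 ppt
After stage 2: salt = 1,045,638 + 8,850×15.3 = 1,181,043; volume = 50,430 L
S = 1,181,043 / 50,430 = 23.4195 ppt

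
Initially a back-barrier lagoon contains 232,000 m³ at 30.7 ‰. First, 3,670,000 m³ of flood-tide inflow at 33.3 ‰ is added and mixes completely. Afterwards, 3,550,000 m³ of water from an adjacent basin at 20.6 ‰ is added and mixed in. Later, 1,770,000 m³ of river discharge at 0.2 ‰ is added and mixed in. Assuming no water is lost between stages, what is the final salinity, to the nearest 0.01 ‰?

By conservation of dissolved salt,
Initial salt = 232,000×30.7 = 7,122,400
After stage 1: salt = 7,122,400 + 3,670,000×33.3 = 129,333,400; volume = 3,902,000 m³; S = 33.145 ‰
After stage 2: salt = 129,333,400 + 3,550,000×20.6 = 202,463,400; volume = 7,452,000 m³; S = 27.169 ‰
After stage 3: salt = 202,463,400 + 1,770,000×0.2 = 202,817,400; volume = 9,222,000 m³
S = 202,817,400 / 9,222,000 = 21.9928 ‰

21.99 ‰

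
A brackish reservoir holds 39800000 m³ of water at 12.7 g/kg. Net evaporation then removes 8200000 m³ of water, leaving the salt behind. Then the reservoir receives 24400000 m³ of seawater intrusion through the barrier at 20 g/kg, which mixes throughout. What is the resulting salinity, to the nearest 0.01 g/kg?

After evaporation: salt = 39,800,000×12.7 = 505,460,000; volume = 39,800,000 − 8,200,000 = 31,600,000 m³
After mixing: salt = 505,460,000 + 24,400,000×20 = 993,460,000; volume = 31,600,000 + 24,400,000 = 56,000,000 m³
S = 993,460,000 / 56,000,000 = 17.7404 g/kg

17.74 g/kg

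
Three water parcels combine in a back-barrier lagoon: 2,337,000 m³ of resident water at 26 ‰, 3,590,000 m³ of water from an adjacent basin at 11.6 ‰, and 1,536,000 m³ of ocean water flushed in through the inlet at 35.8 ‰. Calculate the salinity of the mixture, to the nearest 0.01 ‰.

21.09 ‰

Conserving salt mass:
salt = 2,337,000×26 + 3,590,000×11.6 + 1,536,000×35.8 = 60,762,000 + 41,644,000 + 54,988,800 = 157,394,800
volume = 2,337,000 + 3,590,000 + 1,536,000 = 7,463,000 m³
S = 157,394,800 / 7,463,000 = 21.09 ‰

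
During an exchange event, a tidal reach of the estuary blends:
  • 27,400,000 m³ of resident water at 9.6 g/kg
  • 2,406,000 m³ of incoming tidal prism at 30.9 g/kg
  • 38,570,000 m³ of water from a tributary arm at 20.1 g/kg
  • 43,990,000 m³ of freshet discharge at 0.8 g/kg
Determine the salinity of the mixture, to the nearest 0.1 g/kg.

10.2 g/kg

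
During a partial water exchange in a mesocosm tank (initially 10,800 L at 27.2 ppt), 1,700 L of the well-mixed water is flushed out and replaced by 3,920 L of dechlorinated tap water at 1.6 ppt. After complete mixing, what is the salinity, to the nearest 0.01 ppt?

Remaining after removal: 9,100 L at 27.2 ppt (salt = 247,520)
After addition: salt = 247,520 + 3,920×1.6 = 253,792; volume = 13,020 L
S = 253,792 / 13,020 = 19.4925 ppt

19.49 ppt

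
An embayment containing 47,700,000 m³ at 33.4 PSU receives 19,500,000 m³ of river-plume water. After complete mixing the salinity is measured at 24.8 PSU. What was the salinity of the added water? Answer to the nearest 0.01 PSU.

Salt balance: 47,700,000×33.4 + 19,500,000×S = 67,200,000×24.8
1,593,180,000 + 19,500,000·S = 1,666,560,000
S = (1,666,560,000 − 1,593,180,000) / 19,500,000 = 3.7631 PSU

3.76 PSU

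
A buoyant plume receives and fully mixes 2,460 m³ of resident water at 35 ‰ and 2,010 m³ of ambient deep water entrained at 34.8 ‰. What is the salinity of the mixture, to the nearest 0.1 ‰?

34.9 ‰

Conserving salt mass:
salt = 2,460×35 + 2,010×34.8 = 86,100 + 69,948 = 156,048
volume = 2,460 + 2,010 = 4,470 m³
S = 156,048 / 4,470 = 34.91 ‰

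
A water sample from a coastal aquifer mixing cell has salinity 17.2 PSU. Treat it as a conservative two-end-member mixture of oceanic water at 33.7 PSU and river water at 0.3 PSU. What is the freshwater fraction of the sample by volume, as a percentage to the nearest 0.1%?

49.4%

Let f be the freshwater fraction. Salt balance per unit volume:
f×0.3 + (1−f)×33.7 = 17.2
f = (33.7 − 17.2) / (33.7 − 0.3) = 16.5/33.4 = 0.494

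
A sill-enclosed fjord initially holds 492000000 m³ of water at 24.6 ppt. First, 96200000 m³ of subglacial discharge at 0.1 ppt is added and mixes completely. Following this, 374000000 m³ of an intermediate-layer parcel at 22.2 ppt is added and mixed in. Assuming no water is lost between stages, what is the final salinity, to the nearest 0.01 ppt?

Weighted by volume,
Initial salt = 492,000,000×24.6 = 12,103,200,000
After stage 1: salt = 12,103,200,000 + 96,200,000×0.1 = 12,112,820,000; volume = 588,200,000 m³; S = 20.593 ppt
After stage 2: salt = 12,112,820,000 + 374,000,000×22.2 = 20,415,620,000; volume = 962,200,000 m³
S = 20,415,620,000 / 962,200,000 = 21.2176 ppt

21.22 ppt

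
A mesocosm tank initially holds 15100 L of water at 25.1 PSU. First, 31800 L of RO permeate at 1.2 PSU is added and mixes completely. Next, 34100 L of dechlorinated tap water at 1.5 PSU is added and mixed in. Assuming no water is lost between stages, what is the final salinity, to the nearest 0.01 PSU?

Salt balance:
Initial salt = 15,100×25.1 = 379,010
After stage 1: salt = 379,010 + 31,800×1.2 = 417,170; volume = 46,900 L; S = 8.895 PSU
After stage 2: salt = 417,170 + 34,100×1.5 = 468,320; volume = 81,000 L
S = 468,320 / 81,000 = 5.7817 PSU

5.78 PSU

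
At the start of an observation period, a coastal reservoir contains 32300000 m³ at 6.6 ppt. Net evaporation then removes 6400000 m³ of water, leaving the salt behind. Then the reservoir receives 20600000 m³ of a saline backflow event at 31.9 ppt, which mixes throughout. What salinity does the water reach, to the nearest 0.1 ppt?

18.7 ppt

After evaporation: salt = 32,300,000×6.6 = 213,180,000; volume = 32,300,000 − 6,400,000 = 25,900,000 m³
After mixing: salt = 213,180,000 + 20,600,000×31.9 = 870,320,000; volume = 25,900,000 + 20,600,000 = 46,500,000 m³
S = 870,320,000 / 46,500,000 = 18.7166 ppt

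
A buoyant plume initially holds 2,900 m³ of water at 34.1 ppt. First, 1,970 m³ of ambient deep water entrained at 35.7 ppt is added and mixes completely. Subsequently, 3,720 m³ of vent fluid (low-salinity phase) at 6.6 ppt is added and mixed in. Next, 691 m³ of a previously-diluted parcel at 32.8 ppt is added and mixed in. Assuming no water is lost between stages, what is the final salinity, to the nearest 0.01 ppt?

23.32 ppt

Conserving salt mass:
Initial salt = 2,900×34.1 = 98,890
After stage 1: salt = 98,890 + 1,970×35.7 = 169,219; volume = 4,870 m³; S = 34.747 ppt
After stage 2: salt = 169,219 + 3,720×6.6 = 193,771; volume = 8,590 m³; S = 22.558 ppt
After stage 3: salt = 193,771 + 691×32.8 = 216,435.8; volume = 9,281 m³
S = 216,435.8 / 9,281 = 23.3203 ppt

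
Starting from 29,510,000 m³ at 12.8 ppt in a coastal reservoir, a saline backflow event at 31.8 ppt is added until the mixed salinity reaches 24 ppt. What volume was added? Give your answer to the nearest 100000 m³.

Salt balance: 29,510,000×12.8 + V×31.8 = (29,510,000+V)×24
377,728,000 + 31.8V = 708,240,000 + 24V
330,512,000 = 7.8V
V = 42,373,333.33 m³

42400000 m³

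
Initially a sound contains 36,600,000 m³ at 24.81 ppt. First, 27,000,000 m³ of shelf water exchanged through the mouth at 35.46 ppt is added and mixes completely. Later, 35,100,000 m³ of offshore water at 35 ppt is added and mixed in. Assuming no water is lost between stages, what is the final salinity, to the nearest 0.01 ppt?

31.35 ppt

Mass of salt is conserved:
Initial salt = 36,600,000×24.81 = 908,046,000
After stage 1: salt = 908,046,000 + 27,000,000×35.46 = 1,865,466,000; volume = 63,600,000 m³; S = 29.331 ppt
After stage 2: salt = 1,865,466,000 + 35,100,000×35 = 3,093,966,000; volume = 98,700,000 m³
S = 3,093,966,000 / 98,700,000 = 31.3472 ppt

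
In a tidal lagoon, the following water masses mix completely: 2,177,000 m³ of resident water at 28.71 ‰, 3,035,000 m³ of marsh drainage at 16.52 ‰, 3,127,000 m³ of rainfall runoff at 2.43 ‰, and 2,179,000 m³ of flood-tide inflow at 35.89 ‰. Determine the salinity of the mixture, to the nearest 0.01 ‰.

18.87 ‰

Weighted by volume,
salt = 2,177,000×28.71 + 3,035,000×16.52 + 3,127,000×2.43 + 2,179,000×35.89 = 62,501,670 + 50,138,200 + 7,598,610 + 78,204,310 = 198,442,790
volume = 2,177,000 + 3,035,000 + 3,127,000 + 2,179,000 = 10,518,000 m³
S = 198,442,790 / 10,518,000 = 18.867 ‰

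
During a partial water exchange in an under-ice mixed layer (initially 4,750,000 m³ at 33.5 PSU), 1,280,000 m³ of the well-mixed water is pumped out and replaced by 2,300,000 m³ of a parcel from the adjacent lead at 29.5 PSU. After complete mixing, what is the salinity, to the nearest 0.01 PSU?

Remaining after removal: 3,470,000 m³ at 33.5 PSU (salt = 116,245,000)
After addition: salt = 116,245,000 + 2,300,000×29.5 = 184,095,000; volume = 5,770,000 m³
S = 184,095,000 / 5,770,000 = 31.9055 PSU

31.91 PSU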